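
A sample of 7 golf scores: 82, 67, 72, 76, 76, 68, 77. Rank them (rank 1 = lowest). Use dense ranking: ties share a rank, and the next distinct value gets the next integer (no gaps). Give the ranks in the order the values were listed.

Sorted (ascending): 67, 68, 72, 76, 76, 77, 82
The 2 values of 76 share dense rank 4.
Remaining distinct values take the next consecutive integers.

6, 1, 3, 4, 4, 2, 5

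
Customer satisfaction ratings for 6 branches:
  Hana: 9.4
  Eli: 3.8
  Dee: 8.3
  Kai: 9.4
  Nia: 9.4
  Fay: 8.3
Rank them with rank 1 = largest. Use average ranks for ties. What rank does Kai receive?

2

Sorted (descending): 9.4, 9.4, 9.4, 8.3, 8.3, 3.8
The 3 values of 9.4 occupy positions 1–3 → average rank 2.
The 2 values of 8.3 occupy positions 4–5 → average rank (4+5)/2 = 4.5.
Kai has value 9.4 → rank 2.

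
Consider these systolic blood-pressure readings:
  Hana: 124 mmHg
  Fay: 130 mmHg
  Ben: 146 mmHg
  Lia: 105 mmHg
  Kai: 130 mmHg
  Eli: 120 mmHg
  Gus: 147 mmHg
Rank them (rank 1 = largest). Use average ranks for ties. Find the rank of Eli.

Sorted (descending): 147, 146, 130, 130, 124, 120, 105
The 2 values of 130 occupy positions 3–4 → average rank (3+4)/2 = 3.5.
Eli has value 120 mmHg → rank 6.

6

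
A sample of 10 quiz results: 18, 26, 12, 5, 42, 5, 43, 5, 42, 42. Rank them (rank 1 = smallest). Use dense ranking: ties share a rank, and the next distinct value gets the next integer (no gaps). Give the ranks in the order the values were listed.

Sorted (ascending): 5, 5, 5, 12, 18, 26, 42, 42, 42, 43
The 3 values of 5 share dense rank 1.
The 3 values of 42 share dense rank 5.
Remaining distinct values take the next consecutive integers.

3, 4, 2, 1, 5, 1, 6, 1, 5, 5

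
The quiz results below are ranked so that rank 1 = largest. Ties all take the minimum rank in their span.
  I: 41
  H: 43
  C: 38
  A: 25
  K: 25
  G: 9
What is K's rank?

Sorted (descending): 43, 41, 38, 25, 25, 9
The 2 values of 25 occupy positions 4–5 → each gets rank 4.
K has value 25 → rank 4.

4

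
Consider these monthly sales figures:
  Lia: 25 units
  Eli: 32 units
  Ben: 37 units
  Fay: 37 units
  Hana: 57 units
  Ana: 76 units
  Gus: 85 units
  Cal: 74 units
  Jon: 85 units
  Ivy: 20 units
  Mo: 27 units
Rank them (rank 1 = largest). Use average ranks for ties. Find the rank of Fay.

6.5

Sorted (descending): 85, 85, 76, 74, 57, 37, 37, 32, 27, 25, 20
The 2 values of 85 occupy positions 1–2 → average rank (1+2)/2 = 1.5.
The 2 values of 37 occupy positions 6–7 → average rank (6+7)/2 = 6.5.
Fay has value 37 units → rank 6.5.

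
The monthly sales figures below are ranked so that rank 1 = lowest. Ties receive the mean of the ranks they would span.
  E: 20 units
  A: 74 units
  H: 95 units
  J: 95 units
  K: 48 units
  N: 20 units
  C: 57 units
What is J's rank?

Sorted (ascending): 20, 20, 48, 57, 74, 95, 95
The 2 values of 20 occupy positions 1–2 → average rank (1+2)/2 = 1.5.
The 2 values of 95 occupy positions 6–7 → average rank (6+7)/2 = 6.5.
J has value 95 units → rank 6.5.

6.5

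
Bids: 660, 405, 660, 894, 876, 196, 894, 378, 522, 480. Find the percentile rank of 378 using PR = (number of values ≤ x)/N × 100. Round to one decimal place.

20.0

N = 10.
Strictly below 378: 1. Equal to 378: 1.
PR = 2/10 × 100 = 20.0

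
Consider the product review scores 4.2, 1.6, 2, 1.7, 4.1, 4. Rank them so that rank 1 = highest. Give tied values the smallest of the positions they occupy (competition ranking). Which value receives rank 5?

1.7

Sorted (descending): 4.2, 4.1, 4, 2, 1.7, 1.6
No ties — each value takes its position as its rank.
Rank 5 → value 1.7.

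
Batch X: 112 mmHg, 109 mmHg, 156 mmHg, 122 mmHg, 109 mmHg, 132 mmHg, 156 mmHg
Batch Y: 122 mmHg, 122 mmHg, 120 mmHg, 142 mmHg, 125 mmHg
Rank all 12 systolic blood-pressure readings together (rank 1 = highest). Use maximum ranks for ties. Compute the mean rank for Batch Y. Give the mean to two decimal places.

Sorted (descending): 156, 156, 142, 132, 125, 122, 122, 122, 120, 112, 109, 109
The 2 values of 156 occupy positions 1–2 → each gets rank 2.
The 3 values of 122 occupy positions 6–8 → each gets rank 8.
The 2 values of 109 occupy positions 11–12 → each gets rank 12.
Batch Y values → pooled ranks: 122→8, 122→8, 120→9, 142→3, 125→5
Mean rank = (8 + 8 + 9 + 3 + 5) / 5 = 6.60

6.60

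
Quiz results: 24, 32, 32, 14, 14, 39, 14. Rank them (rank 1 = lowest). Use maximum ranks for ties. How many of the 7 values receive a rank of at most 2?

0

Sorted (ascending): 14, 14, 14, 24, 32, 32, 39
The 3 values of 14 occupy positions 1–3 → each gets rank 3.
The 2 values of 32 occupy positions 5–6 → each gets rank 6.
Ranks ≤ 2: {} → 0 values.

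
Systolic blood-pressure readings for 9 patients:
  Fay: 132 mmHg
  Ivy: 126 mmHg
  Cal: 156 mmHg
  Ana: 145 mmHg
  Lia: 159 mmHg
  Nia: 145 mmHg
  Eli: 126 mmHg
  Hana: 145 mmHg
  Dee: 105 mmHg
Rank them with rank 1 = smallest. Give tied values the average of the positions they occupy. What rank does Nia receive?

Sorted (ascending): 105, 126, 126, 132, 145, 145, 145, 156, 159
The 2 values of 126 occupy positions 2–3 → average rank (2+3)/2 = 2.5.
The 3 values of 145 occupy positions 5–7 → average rank 6.
Nia has value 145 mmHg → rank 6.

6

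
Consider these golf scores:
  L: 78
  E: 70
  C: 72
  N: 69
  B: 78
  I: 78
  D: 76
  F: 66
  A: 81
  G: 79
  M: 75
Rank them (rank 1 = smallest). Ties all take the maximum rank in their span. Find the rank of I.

9

Sorted (ascending): 66, 69, 70, 72, 75, 76, 78, 78, 78, 79, 81
The 3 values of 78 occupy positions 7–9 → each gets rank 9.
I has value 78 → rank 9.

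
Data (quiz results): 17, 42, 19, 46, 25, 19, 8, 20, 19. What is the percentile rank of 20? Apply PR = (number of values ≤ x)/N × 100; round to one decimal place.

N = 9.
Strictly below 20: 5. Equal to 20: 1.
PR = 6/9 × 100 = 66.7

66.7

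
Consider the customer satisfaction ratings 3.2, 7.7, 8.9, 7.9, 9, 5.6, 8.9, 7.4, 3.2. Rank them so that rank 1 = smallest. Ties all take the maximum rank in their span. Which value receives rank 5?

7.7

Sorted (ascending): 3.2, 3.2, 5.6, 7.4, 7.7, 7.9, 8.9, 8.9, 9
The 2 values of 3.2 occupy positions 1–2 → each gets rank 2.
The 2 values of 8.9 occupy positions 7–8 → each gets rank 8.
Rank 5 → value 7.7.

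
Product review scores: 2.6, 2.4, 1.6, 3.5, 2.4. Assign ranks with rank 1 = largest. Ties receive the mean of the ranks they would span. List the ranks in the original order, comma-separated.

Sorted (descending): 3.5, 2.6, 2.4, 2.4, 1.6
The 2 values of 2.4 occupy positions 3–4 → average rank (3+4)/2 = 3.5.

2, 3.5, 5, 1, 3.5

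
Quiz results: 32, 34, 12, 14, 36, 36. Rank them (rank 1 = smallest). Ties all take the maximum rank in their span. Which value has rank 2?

Sorted (ascending): 12, 14, 32, 34, 36, 36
The 2 values of 36 occupy positions 5–6 → each gets rank 6.
Rank 2 → value 14.

14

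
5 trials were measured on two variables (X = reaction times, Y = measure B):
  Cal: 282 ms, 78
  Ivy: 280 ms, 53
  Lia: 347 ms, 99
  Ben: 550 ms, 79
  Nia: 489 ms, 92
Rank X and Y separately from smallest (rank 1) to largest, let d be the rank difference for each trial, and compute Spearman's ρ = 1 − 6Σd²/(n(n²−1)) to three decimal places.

0.600

Ranks of variable 1: 2, 1, 3, 5, 4
Ranks of variable 2: 2, 1, 5, 3, 4
d = r₁ − r₂: 0, 0, -2, 2, 0
d²: 0, 0, 4, 4, 0; Σd² = 8
ρ = 1 − 6·8/(5·24) = 1 − 48/120 = 0.600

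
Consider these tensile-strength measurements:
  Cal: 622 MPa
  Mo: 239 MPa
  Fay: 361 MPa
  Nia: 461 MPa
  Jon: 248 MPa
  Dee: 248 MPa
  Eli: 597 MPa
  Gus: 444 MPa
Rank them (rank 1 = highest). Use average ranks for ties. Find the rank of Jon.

6.5

Sorted (descending): 622, 597, 461, 444, 361, 248, 248, 239
The 2 values of 248 occupy positions 6–7 → average rank (6+7)/2 = 6.5.
Jon has value 248 MPa → rank 6.5.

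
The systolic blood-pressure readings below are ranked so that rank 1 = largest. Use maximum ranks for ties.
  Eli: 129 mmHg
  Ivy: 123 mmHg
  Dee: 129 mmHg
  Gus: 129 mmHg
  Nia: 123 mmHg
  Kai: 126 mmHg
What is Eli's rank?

3

Sorted (descending): 129, 129, 129, 126, 123, 123
The 3 values of 129 occupy positions 1–3 → each gets rank 3.
The 2 values of 123 occupy positions 5–6 → each gets rank 6.
Eli has value 129 mmHg → rank 3.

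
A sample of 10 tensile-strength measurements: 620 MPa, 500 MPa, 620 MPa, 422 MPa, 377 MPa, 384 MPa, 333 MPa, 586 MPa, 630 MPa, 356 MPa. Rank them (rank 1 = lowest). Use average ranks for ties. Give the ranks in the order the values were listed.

Sorted (ascending): 333, 356, 377, 384, 422, 500, 586, 620, 620, 630
The 2 values of 620 occupy positions 8–9 → average rank (8+9)/2 = 8.5.

8.5, 6, 8.5, 5, 3, 4, 1, 7, 10, 2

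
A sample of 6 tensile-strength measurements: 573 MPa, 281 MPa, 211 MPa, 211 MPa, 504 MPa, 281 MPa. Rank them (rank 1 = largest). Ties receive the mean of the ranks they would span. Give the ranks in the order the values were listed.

1, 3.5, 5.5, 5.5, 2, 3.5

Sorted (descending): 573, 504, 281, 281, 211, 211
The 2 values of 281 occupy positions 3–4 → average rank (3+4)/2 = 3.5.
The 2 values of 211 occupy positions 5–6 → average rank (5+6)/2 = 5.5.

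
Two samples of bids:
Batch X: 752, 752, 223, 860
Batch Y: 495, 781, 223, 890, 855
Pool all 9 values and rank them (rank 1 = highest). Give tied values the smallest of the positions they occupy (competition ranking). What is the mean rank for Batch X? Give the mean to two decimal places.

5.00

Sorted (descending): 890, 860, 855, 781, 752, 752, 495, 223, 223
The 2 values of 752 occupy positions 5–6 → each gets rank 5.
The 2 values of 223 occupy positions 8–9 → each gets rank 8.
Batch X values → pooled ranks: 752→5, 752→5, 223→8, 860→2
Mean rank = (5 + 5 + 8 + 2) / 4 = 5.00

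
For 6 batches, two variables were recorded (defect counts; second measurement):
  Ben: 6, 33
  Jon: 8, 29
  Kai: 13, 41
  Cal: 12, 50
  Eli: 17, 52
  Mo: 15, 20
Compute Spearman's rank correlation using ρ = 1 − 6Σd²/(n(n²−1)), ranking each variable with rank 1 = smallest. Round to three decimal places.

Ranks of variable 1: 1, 2, 4, 3, 6, 5
Ranks of variable 2: 3, 2, 4, 5, 6, 1
d = r₁ − r₂: -2, 0, 0, -2, 0, 4
d²: 4, 0, 0, 4, 0, 16; Σd² = 24
ρ = 1 − 6·24/(6·35) = 1 − 144/210 = 0.314

0.314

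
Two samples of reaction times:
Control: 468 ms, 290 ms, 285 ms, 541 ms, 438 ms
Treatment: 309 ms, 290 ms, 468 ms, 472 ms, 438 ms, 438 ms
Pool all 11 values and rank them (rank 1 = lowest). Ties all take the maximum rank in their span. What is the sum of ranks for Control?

Sorted (ascending): 285, 290, 290, 309, 438, 438, 438, 468, 468, 472, 541
The 2 values of 290 occupy positions 2–3 → each gets rank 3.
The 3 values of 438 occupy positions 5–7 → each gets rank 7.
The 2 values of 468 occupy positions 8–9 → each gets rank 9.
Control values → pooled ranks: 468→9, 290→3, 285→1, 541→11, 438→7
Rank sum = 9 + 3 + 1 + 11 + 7 = 31

31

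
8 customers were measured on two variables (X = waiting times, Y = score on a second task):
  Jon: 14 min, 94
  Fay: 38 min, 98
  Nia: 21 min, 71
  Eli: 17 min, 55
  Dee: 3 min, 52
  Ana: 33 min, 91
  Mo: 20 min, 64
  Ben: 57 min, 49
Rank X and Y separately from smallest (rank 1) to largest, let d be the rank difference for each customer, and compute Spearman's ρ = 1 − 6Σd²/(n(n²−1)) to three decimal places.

0.095

Ranks of variable 1: 2, 7, 5, 3, 1, 6, 4, 8
Ranks of variable 2: 7, 8, 5, 3, 2, 6, 4, 1
d = r₁ − r₂: -5, -1, 0, 0, -1, 0, 0, 7
d²: 25, 1, 0, 0, 1, 0, 0, 49; Σd² = 76
ρ = 1 − 6·76/(8·63) = 1 − 456/504 = 0.095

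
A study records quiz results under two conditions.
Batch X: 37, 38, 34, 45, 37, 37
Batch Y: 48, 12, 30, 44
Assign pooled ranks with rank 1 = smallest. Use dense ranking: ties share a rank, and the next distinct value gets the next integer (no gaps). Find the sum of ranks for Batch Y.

Sorted (ascending): 12, 30, 34, 37, 37, 37, 38, 44, 45, 48
The 3 values of 37 share dense rank 4.
Remaining distinct values take the next consecutive integers.
Batch Y values → pooled ranks: 48→8, 12→1, 30→2, 44→6
Rank sum = 8 + 1 + 2 + 6 = 17

17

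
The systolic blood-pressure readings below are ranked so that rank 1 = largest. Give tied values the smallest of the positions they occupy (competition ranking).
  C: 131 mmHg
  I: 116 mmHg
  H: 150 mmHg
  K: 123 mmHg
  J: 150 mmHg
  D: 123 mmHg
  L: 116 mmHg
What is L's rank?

Sorted (descending): 150, 150, 131, 123, 123, 116, 116
The 2 values of 150 occupy positions 1–2 → each gets rank 1.
The 2 values of 123 occupy positions 4–5 → each gets rank 4.
The 2 values of 116 occupy positions 6–7 → each gets rank 6.
L has value 116 mmHg → rank 6.

6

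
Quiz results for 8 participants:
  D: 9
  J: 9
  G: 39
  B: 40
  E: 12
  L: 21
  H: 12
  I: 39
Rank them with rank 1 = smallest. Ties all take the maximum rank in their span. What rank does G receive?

Sorted (ascending): 9, 9, 12, 12, 21, 39, 39, 40
The 2 values of 9 occupy positions 1–2 → each gets rank 2.
The 2 values of 12 occupy positions 3–4 → each gets rank 4.
The 2 values of 39 occupy positions 6–7 → each gets rank 7.
G has value 39 → rank 7.

7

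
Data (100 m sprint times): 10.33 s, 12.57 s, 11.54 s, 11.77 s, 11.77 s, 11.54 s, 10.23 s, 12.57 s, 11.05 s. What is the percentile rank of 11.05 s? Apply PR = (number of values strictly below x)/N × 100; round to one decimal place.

N = 9.
Strictly below 11.05: 2. Equal to 11.05: 1.
PR = 2/9 × 100 = 22.2

22.2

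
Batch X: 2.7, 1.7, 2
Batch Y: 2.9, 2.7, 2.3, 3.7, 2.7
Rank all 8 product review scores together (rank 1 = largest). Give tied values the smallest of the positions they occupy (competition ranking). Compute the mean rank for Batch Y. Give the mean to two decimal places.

3.00

Sorted (descending): 3.7, 2.9, 2.7, 2.7, 2.7, 2.3, 2, 1.7
The 3 values of 2.7 occupy positions 3–5 → each gets rank 3.
Batch Y values → pooled ranks: 2.9→2, 2.7→3, 2.3→6, 3.7→1, 2.7→3
Mean rank = (2 + 3 + 6 + 1 + 3) / 5 = 3.00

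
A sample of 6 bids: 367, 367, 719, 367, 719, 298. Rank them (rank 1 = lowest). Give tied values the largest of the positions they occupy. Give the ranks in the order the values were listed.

Sorted (ascending): 298, 367, 367, 367, 719, 719
The 3 values of 367 occupy positions 2–4 → each gets rank 4.
The 2 values of 719 occupy positions 5–6 → each gets rank 6.

4, 4, 6, 4, 6, 1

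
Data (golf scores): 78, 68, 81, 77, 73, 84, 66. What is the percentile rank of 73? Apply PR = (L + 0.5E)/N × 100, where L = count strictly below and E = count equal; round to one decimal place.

35.7

N = 7.
Strictly below 73: 2. Equal to 73: 1.
PR = (2 + 0.5·1)/7 × 100 = 35.7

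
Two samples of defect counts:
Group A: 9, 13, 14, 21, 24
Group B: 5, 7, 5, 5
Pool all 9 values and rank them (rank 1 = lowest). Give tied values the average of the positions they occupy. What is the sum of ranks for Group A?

Sorted (ascending): 5, 5, 5, 7, 9, 13, 14, 21, 24
The 3 values of 5 occupy positions 1–3 → average rank 2.
Group A values → pooled ranks: 9→5, 13→6, 14→7, 21→8, 24→9
Rank sum = 5 + 6 + 7 + 8 + 9 = 35

35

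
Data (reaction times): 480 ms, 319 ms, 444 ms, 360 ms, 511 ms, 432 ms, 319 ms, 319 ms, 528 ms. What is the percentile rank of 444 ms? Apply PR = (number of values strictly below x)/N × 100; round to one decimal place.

55.6

N = 9.
Strictly below 444: 5. Equal to 444: 1.
PR = 5/9 × 100 = 55.6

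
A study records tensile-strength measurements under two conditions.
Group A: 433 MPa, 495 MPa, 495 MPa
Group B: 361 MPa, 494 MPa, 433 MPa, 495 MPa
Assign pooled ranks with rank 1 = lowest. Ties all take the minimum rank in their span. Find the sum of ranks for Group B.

Sorted (ascending): 361, 433, 433, 494, 495, 495, 495
The 2 values of 433 occupy positions 2–3 → each gets rank 2.
The 3 values of 495 occupy positions 5–7 → each gets rank 5.
Group B values → pooled ranks: 361→1, 494→4, 433→2, 495→5
Rank sum = 1 + 4 + 2 + 5 = 12

12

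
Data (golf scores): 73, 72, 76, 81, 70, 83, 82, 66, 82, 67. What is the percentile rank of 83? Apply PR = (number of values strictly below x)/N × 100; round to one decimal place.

N = 10.
Strictly below 83: 9. Equal to 83: 1.
PR = 9/10 × 100 = 90.0

90.0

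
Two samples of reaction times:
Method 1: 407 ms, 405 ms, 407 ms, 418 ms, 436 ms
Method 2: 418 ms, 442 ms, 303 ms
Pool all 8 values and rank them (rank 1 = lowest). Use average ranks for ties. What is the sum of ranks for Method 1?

Sorted (ascending): 303, 405, 407, 407, 418, 418, 436, 442
The 2 values of 407 occupy positions 3–4 → average rank (3+4)/2 = 3.5.
The 2 values of 418 occupy positions 5–6 → average rank (5+6)/2 = 5.5.
Method 1 values → pooled ranks: 407→3.5, 405→2, 407→3.5, 418→5.5, 436→7
Rank sum = 3.5 + 2 + 3.5 + 5.5 + 7 = 21.5

21.5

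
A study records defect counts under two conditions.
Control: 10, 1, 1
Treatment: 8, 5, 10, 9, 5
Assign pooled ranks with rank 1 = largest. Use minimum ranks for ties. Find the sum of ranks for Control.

15

Sorted (descending): 10, 10, 9, 8, 5, 5, 1, 1
The 2 values of 10 occupy positions 1–2 → each gets rank 1.
The 2 values of 5 occupy positions 5–6 → each gets rank 5.
The 2 values of 1 occupy positions 7–8 → each gets rank 7.
Control values → pooled ranks: 10→1, 1→7, 1→7
Rank sum = 1 + 7 + 7 = 15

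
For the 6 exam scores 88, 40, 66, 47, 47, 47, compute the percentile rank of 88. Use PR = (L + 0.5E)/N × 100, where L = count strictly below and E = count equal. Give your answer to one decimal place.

N = 6.
Strictly below 88: 5. Equal to 88: 1.
PR = (5 + 0.5·1)/6 × 100 = 91.7

91.7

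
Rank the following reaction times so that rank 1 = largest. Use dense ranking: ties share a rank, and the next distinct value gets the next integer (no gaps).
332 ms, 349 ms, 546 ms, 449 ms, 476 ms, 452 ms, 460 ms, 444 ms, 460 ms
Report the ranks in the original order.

8, 7, 1, 5, 2, 4, 3, 6, 3

Sorted (descending): 546, 476, 460, 460, 452, 449, 444, 349, 332
The 2 values of 460 share dense rank 3.
Remaining distinct values take the next consecutive integers.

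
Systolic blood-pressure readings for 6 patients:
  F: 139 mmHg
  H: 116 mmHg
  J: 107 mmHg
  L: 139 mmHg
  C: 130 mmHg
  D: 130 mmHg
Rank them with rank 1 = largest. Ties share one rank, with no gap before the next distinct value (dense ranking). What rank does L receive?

Sorted (descending): 139, 139, 130, 130, 116, 107
The 2 values of 139 share dense rank 1.
The 2 values of 130 share dense rank 2.
Remaining distinct values take the next consecutive integers.
L has value 139 mmHg → rank 1.

1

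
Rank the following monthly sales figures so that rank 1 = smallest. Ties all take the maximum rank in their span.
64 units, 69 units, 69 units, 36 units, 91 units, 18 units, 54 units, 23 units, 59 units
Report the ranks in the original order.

Sorted (ascending): 18, 23, 36, 54, 59, 64, 69, 69, 91
The 2 values of 69 occupy positions 7–8 → each gets rank 8.

6, 8, 8, 3, 9, 1, 4, 2, 5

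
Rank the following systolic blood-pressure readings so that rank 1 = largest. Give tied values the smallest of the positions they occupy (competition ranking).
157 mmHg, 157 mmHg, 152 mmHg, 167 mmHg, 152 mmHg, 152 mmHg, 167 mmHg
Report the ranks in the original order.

3, 3, 5, 1, 5, 5, 1

Sorted (descending): 167, 167, 157, 157, 152, 152, 152
The 2 values of 167 occupy positions 1–2 → each gets rank 1.
The 2 values of 157 occupy positions 3–4 → each gets rank 3.
The 3 values of 152 occupy positions 5–7 → each gets rank 5.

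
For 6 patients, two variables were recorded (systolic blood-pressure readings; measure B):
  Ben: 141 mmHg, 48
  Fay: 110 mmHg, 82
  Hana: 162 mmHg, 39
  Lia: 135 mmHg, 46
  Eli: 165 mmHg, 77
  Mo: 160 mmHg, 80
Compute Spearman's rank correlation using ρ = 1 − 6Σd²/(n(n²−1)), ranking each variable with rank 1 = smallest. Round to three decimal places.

Ranks of variable 1: 3, 1, 5, 2, 6, 4
Ranks of variable 2: 3, 6, 1, 2, 4, 5
d = r₁ − r₂: 0, -5, 4, 0, 2, -1
d²: 0, 25, 16, 0, 4, 1; Σd² = 46
ρ = 1 − 6·46/(6·35) = 1 − 276/210 = -0.314

-0.314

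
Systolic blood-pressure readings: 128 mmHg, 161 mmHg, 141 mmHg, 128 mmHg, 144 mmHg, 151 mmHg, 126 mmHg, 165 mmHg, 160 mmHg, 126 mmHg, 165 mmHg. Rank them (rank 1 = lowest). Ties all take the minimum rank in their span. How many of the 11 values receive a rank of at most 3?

Sorted (ascending): 126, 126, 128, 128, 141, 144, 151, 160, 161, 165, 165
The 2 values of 126 occupy positions 1–2 → each gets rank 1.
The 2 values of 128 occupy positions 3–4 → each gets rank 3.
The 2 values of 165 occupy positions 10–11 → each gets rank 10.
Ranks ≤ 3: {1, 1, 3, 3} → 4 values.

4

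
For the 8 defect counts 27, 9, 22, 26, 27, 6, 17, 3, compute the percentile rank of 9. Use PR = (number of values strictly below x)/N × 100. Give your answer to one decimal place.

N = 8.
Strictly below 9: 2. Equal to 9: 1.
PR = 2/8 × 100 = 25.0

25.0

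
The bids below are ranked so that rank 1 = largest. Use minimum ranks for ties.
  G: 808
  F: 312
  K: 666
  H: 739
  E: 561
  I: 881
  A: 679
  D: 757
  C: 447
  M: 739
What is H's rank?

Sorted (descending): 881, 808, 757, 739, 739, 679, 666, 561, 447, 312
The 2 values of 739 occupy positions 4–5 → each gets rank 4.
H has value 739 → rank 4.

4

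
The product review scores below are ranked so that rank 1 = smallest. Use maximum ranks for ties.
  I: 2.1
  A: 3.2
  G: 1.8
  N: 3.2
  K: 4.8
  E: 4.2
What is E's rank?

Sorted (ascending): 1.8, 2.1, 3.2, 3.2, 4.2, 4.8
The 2 values of 3.2 occupy positions 3–4 → each gets rank 4.
E has value 4.2 → rank 5.

5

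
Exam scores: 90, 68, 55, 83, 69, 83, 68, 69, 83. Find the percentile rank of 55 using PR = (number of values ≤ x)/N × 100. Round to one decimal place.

11.1

N = 9.
Strictly below 55: 0. Equal to 55: 1.
PR = 1/9 × 100 = 11.1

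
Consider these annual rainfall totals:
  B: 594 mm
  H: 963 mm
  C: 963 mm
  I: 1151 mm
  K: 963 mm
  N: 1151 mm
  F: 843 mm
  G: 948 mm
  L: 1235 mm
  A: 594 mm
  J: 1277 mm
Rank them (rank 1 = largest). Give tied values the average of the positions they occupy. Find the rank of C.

6

Sorted (descending): 1277, 1235, 1151, 1151, 963, 963, 963, 948, 843, 594, 594
The 2 values of 1151 occupy positions 3–4 → average rank (3+4)/2 = 3.5.
The 3 values of 963 occupy positions 5–7 → average rank 6.
The 2 values of 594 occupy positions 10–11 → average rank (10+11)/2 = 10.5.
C has value 963 mm → rank 6.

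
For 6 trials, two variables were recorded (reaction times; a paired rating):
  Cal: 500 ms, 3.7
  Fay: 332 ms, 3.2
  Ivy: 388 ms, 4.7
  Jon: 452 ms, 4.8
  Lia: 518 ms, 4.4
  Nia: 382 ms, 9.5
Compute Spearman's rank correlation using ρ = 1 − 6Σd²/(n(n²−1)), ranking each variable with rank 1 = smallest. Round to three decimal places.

Ranks of variable 1: 5, 1, 3, 4, 6, 2
Ranks of variable 2: 2, 1, 4, 5, 3, 6
d = r₁ − r₂: 3, 0, -1, -1, 3, -4
d²: 9, 0, 1, 1, 9, 16; Σd² = 36
ρ = 1 − 6·36/(6·35) = 1 − 216/210 = -0.029

-0.029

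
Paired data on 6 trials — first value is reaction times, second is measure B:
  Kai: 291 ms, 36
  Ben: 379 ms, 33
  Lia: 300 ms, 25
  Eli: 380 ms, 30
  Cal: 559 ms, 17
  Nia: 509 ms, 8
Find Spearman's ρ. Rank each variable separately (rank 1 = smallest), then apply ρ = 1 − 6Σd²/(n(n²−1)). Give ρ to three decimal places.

-0.771

Ranks of variable 1: 1, 3, 2, 4, 6, 5
Ranks of variable 2: 6, 5, 3, 4, 2, 1
d = r₁ − r₂: -5, -2, -1, 0, 4, 4
d²: 25, 4, 1, 0, 16, 16; Σd² = 62
ρ = 1 − 6·62/(6·35) = 1 − 372/210 = -0.771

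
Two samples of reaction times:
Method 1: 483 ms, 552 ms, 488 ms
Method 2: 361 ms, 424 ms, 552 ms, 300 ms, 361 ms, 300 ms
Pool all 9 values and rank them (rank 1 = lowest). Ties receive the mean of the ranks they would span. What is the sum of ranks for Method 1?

Sorted (ascending): 300, 300, 361, 361, 424, 483, 488, 552, 552
The 2 values of 300 occupy positions 1–2 → average rank (1+2)/2 = 1.5.
The 2 values of 361 occupy positions 3–4 → average rank (3+4)/2 = 3.5.
The 2 values of 552 occupy positions 8–9 → average rank (8+9)/2 = 8.5.
Method 1 values → pooled ranks: 483→6, 552→8.5, 488→7
Rank sum = 6 + 8.5 + 7 = 21.5

21.5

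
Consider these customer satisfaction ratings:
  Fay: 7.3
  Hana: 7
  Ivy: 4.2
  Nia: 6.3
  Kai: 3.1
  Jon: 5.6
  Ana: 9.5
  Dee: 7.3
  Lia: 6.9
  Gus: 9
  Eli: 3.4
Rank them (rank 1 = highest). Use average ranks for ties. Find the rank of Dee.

3.5

Sorted (descending): 9.5, 9, 7.3, 7.3, 7, 6.9, 6.3, 5.6, 4.2, 3.4, 3.1
The 2 values of 7.3 occupy positions 3–4 → average rank (3+4)/2 = 3.5.
Dee has value 7.3 → rank 3.5.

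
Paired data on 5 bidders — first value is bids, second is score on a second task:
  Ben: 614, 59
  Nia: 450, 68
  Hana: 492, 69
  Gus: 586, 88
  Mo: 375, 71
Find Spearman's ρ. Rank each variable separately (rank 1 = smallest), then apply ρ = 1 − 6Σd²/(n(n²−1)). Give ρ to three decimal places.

Ranks of variable 1: 5, 2, 3, 4, 1
Ranks of variable 2: 1, 2, 3, 5, 4
d = r₁ − r₂: 4, 0, 0, -1, -3
d²: 16, 0, 0, 1, 9; Σd² = 26
ρ = 1 − 6·26/(5·24) = 1 − 156/120 = -0.300

-0.300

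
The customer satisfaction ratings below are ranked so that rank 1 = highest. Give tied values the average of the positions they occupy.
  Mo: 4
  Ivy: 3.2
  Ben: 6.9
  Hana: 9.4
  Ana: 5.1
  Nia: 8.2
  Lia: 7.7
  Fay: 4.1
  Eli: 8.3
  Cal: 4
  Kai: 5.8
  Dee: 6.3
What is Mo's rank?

10.5

Sorted (descending): 9.4, 8.3, 8.2, 7.7, 6.9, 6.3, 5.8, 5.1, 4.1, 4, 4, 3.2
The 2 values of 4 occupy positions 10–11 → average rank (10+11)/2 = 10.5.
Mo has value 4 → rank 10.5.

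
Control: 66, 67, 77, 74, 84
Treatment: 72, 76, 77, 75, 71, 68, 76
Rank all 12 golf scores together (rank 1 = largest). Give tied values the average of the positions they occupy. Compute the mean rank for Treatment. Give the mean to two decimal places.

6.36

Sorted (descending): 84, 77, 77, 76, 76, 75, 74, 72, 71, 68, 67, 66
The 2 values of 77 occupy positions 2–3 → average rank (2+3)/2 = 2.5.
The 2 values of 76 occupy positions 4–5 → average rank (4+5)/2 = 4.5.
Treatment values → pooled ranks: 72→8, 76→4.5, 77→2.5, 75→6, 71→9, 68→10, 76→4.5
Mean rank = (8 + 4.5 + 2.5 + 6 + 9 + 10 + 4.5) / 7 = 6.36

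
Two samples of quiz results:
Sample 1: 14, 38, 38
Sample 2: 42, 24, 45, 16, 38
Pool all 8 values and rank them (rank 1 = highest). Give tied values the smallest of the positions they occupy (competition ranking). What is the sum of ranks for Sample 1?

Sorted (descending): 45, 42, 38, 38, 38, 24, 16, 14
The 3 values of 38 occupy positions 3–5 → each gets rank 3.
Sample 1 values → pooled ranks: 14→8, 38→3, 38→3
Rank sum = 8 + 3 + 3 = 14

14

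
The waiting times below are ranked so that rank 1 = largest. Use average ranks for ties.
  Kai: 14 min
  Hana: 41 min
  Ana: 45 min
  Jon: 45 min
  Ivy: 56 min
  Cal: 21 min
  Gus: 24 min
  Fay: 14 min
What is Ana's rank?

Sorted (descending): 56, 45, 45, 41, 24, 21, 14, 14
The 2 values of 45 occupy positions 2–3 → average rank (2+3)/2 = 2.5.
The 2 values of 14 occupy positions 7–8 → average rank (7+8)/2 = 7.5.
Ana has value 45 min → rank 2.5.

2.5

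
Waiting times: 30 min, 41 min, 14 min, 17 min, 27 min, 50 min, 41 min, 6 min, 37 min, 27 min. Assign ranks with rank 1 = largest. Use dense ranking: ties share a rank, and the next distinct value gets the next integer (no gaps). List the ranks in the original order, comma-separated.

Sorted (descending): 50, 41, 41, 37, 30, 27, 27, 17, 14, 6
The 2 values of 41 share dense rank 2.
The 2 values of 27 share dense rank 5.
Remaining distinct values take the next consecutive integers.

4, 2, 7, 6, 5, 1, 2, 8, 3, 5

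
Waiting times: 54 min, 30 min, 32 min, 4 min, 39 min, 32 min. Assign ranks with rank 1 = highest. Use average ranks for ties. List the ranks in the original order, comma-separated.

1, 5, 3.5, 6, 2, 3.5

Sorted (descending): 54, 39, 32, 32, 30, 4
The 2 values of 32 occupy positions 3–4 → average rank (3+4)/2 = 3.5.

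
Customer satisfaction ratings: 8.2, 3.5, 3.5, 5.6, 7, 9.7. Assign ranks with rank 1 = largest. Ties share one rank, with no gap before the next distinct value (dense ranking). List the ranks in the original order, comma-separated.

Sorted (descending): 9.7, 8.2, 7, 5.6, 3.5, 3.5
The 2 values of 3.5 share dense rank 5.
Remaining distinct values take the next consecutive integers.

2, 5, 5, 4, 3, 1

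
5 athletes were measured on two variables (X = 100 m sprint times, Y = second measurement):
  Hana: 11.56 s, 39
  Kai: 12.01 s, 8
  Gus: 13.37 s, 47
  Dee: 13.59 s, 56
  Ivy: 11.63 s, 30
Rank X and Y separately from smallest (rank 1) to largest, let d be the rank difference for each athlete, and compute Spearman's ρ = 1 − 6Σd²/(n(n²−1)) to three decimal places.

0.600

Ranks of variable 1: 1, 3, 4, 5, 2
Ranks of variable 2: 3, 1, 4, 5, 2
d = r₁ − r₂: -2, 2, 0, 0, 0
d²: 4, 4, 0, 0, 0; Σd² = 8
ρ = 1 − 6·8/(5·24) = 1 − 48/120 = 0.600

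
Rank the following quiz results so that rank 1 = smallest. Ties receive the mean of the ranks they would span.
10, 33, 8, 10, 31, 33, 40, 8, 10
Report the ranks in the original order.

Sorted (ascending): 8, 8, 10, 10, 10, 31, 33, 33, 40
The 2 values of 8 occupy positions 1–2 → average rank (1+2)/2 = 1.5.
The 3 values of 10 occupy positions 3–5 → average rank 4.
The 2 values of 33 occupy positions 7–8 → average rank (7+8)/2 = 7.5.

4, 7.5, 1.5, 4, 6, 7.5, 9, 1.5, 4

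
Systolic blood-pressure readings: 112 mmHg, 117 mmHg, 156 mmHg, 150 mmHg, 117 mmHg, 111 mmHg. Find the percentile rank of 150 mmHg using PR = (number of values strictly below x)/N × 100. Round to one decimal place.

66.7

N = 6.
Strictly below 150: 4. Equal to 150: 1.
PR = 4/6 × 100 = 66.7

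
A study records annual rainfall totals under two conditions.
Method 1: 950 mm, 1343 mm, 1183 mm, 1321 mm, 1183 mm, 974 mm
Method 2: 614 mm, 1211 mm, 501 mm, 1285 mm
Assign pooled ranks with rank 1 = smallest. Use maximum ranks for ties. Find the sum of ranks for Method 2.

18

Sorted (ascending): 501, 614, 950, 974, 1183, 1183, 1211, 1285, 1321, 1343
The 2 values of 1183 occupy positions 5–6 → each gets rank 6.
Method 2 values → pooled ranks: 614→2, 1211→7, 501→1, 1285→8
Rank sum = 2 + 7 + 1 + 8 = 18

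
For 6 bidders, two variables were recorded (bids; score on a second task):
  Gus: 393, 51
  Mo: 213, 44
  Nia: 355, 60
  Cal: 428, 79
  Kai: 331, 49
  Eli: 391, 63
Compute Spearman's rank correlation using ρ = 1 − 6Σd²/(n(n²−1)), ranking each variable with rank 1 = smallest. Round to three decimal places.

0.829

Ranks of variable 1: 5, 1, 3, 6, 2, 4
Ranks of variable 2: 3, 1, 4, 6, 2, 5
d = r₁ − r₂: 2, 0, -1, 0, 0, -1
d²: 4, 0, 1, 0, 0, 1; Σd² = 6
ρ = 1 − 6·6/(6·35) = 1 − 36/210 = 0.829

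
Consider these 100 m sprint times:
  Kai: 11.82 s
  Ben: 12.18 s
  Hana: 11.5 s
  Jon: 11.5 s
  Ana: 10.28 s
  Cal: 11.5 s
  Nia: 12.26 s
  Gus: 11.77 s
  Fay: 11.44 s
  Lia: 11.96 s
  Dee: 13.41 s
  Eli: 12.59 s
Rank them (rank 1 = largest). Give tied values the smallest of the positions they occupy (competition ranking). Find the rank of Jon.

8

Sorted (descending): 13.41, 12.59, 12.26, 12.18, 11.96, 11.82, 11.77, 11.5, 11.5, 11.5, 11.44, 10.28
The 3 values of 11.5 occupy positions 8–10 → each gets rank 8.
Jon has value 11.5 s → rank 8.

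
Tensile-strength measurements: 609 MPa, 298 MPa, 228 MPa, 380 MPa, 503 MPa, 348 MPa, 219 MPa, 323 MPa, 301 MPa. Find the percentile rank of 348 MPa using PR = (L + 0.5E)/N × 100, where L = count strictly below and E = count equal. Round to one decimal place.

N = 9.
Strictly below 348: 5. Equal to 348: 1.
PR = (5 + 0.5·1)/9 × 100 = 61.1

61.1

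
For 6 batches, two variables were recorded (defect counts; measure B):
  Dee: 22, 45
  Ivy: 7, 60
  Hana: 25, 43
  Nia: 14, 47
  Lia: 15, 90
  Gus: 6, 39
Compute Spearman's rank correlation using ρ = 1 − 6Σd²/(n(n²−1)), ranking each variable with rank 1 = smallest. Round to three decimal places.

Ranks of variable 1: 5, 2, 6, 3, 4, 1
Ranks of variable 2: 3, 5, 2, 4, 6, 1
d = r₁ − r₂: 2, -3, 4, -1, -2, 0
d²: 4, 9, 16, 1, 4, 0; Σd² = 34
ρ = 1 − 6·34/(6·35) = 1 − 204/210 = 0.029

0.029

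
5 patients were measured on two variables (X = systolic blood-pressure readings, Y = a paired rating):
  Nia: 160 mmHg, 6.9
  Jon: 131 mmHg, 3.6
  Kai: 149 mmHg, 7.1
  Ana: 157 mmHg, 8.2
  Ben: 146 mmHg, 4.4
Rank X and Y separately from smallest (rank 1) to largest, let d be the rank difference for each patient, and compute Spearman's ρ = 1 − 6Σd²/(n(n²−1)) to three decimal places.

Ranks of variable 1: 5, 1, 3, 4, 2
Ranks of variable 2: 3, 1, 4, 5, 2
d = r₁ − r₂: 2, 0, -1, -1, 0
d²: 4, 0, 1, 1, 0; Σd² = 6
ρ = 1 − 6·6/(5·24) = 1 − 36/120 = 0.700

0.700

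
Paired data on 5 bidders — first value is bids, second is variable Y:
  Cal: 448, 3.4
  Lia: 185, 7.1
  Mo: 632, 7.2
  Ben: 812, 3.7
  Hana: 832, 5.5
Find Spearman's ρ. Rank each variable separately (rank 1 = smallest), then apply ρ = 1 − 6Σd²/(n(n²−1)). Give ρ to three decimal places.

-0.100

Ranks of variable 1: 2, 1, 3, 4, 5
Ranks of variable 2: 1, 4, 5, 2, 3
d = r₁ − r₂: 1, -3, -2, 2, 2
d²: 1, 9, 4, 4, 4; Σd² = 22
ρ = 1 − 6·22/(5·24) = 1 − 132/120 = -0.100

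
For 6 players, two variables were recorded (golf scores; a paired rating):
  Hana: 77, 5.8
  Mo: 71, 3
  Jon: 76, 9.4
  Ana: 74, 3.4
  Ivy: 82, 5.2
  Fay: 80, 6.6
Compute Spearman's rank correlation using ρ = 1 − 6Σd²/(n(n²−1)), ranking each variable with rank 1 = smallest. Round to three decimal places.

Ranks of variable 1: 4, 1, 3, 2, 6, 5
Ranks of variable 2: 4, 1, 6, 2, 3, 5
d = r₁ − r₂: 0, 0, -3, 0, 3, 0
d²: 0, 0, 9, 0, 9, 0; Σd² = 18
ρ = 1 − 6·18/(6·35) = 1 − 108/210 = 0.486

0.486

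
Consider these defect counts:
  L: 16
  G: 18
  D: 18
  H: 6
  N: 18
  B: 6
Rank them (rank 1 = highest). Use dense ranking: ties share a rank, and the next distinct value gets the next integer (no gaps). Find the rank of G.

Sorted (descending): 18, 18, 18, 16, 6, 6
The 3 values of 18 share dense rank 1.
The 2 values of 6 share dense rank 3.
Remaining distinct values take the next consecutive integers.
G has value 18 → rank 1.

1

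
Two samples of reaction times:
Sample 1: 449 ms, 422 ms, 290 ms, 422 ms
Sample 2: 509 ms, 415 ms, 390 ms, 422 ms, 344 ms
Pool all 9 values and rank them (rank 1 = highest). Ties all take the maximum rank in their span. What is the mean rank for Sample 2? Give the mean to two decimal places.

Sorted (descending): 509, 449, 422, 422, 422, 415, 390, 344, 290
The 3 values of 422 occupy positions 3–5 → each gets rank 5.
Sample 2 values → pooled ranks: 509→1, 415→6, 390→7, 422→5, 344→8
Mean rank = (1 + 6 + 7 + 5 + 8) / 5 = 5.40

5.40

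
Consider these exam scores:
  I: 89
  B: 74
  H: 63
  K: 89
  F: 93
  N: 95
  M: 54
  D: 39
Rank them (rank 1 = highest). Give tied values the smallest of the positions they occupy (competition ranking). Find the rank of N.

1

Sorted (descending): 95, 93, 89, 89, 74, 63, 54, 39
The 2 values of 89 occupy positions 3–4 → each gets rank 3.
N has value 95 → rank 1.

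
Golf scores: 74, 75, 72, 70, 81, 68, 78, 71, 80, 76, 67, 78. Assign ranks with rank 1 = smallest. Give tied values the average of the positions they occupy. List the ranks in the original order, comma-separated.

6, 7, 5, 3, 12, 2, 9.5, 4, 11, 8, 1, 9.5

Sorted (ascending): 67, 68, 70, 71, 72, 74, 75, 76, 78, 78, 80, 81
The 2 values of 78 occupy positions 9–10 → average rank (9+10)/2 = 9.5.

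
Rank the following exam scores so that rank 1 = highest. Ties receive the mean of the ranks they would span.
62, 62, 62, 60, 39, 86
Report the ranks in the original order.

3, 3, 3, 5, 6, 1

Sorted (descending): 86, 62, 62, 62, 60, 39
The 3 values of 62 occupy positions 2–4 → average rank 3.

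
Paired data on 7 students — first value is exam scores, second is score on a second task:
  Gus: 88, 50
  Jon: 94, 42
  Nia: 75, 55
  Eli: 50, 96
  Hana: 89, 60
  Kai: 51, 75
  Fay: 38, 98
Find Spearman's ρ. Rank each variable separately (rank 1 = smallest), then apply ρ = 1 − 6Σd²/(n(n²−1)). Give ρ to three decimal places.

-0.893

Ranks of variable 1: 5, 7, 4, 2, 6, 3, 1
Ranks of variable 2: 2, 1, 3, 6, 4, 5, 7
d = r₁ − r₂: 3, 6, 1, -4, 2, -2, -6
d²: 9, 36, 1, 16, 4, 4, 36; Σd² = 106
ρ = 1 − 6·106/(7·48) = 1 − 636/336 = -0.893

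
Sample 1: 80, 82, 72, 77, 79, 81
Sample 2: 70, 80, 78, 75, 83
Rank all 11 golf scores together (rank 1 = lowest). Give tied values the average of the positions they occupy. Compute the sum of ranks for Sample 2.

27.5

Sorted (ascending): 70, 72, 75, 77, 78, 79, 80, 80, 81, 82, 83
The 2 values of 80 occupy positions 7–8 → average rank (7+8)/2 = 7.5.
Sample 2 values → pooled ranks: 70→1, 80→7.5, 78→5, 75→3, 83→11
Rank sum = 1 + 7.5 + 5 + 3 + 11 = 27.5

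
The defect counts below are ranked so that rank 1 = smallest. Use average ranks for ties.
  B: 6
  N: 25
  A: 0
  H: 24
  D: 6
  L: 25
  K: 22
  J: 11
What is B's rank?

Sorted (ascending): 0, 6, 6, 11, 22, 24, 25, 25
The 2 values of 6 occupy positions 2–3 → average rank (2+3)/2 = 2.5.
The 2 values of 25 occupy positions 7–8 → average rank (7+8)/2 = 7.5.
B has value 6 → rank 2.5.

2.5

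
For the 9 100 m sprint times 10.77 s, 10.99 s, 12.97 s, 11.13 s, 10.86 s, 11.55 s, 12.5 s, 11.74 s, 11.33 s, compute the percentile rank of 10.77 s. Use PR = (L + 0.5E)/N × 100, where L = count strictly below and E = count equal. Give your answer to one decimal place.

N = 9.
Strictly below 10.77: 0. Equal to 10.77: 1.
PR = (0 + 0.5·1)/9 × 100 = 5.6

5.6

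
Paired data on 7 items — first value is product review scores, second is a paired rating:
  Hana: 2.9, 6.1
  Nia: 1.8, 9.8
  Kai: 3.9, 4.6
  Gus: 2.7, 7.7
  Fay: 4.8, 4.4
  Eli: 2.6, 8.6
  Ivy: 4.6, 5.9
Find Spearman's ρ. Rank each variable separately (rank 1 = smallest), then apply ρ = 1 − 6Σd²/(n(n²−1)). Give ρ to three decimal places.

-0.964

Ranks of variable 1: 4, 1, 5, 3, 7, 2, 6
Ranks of variable 2: 4, 7, 2, 5, 1, 6, 3
d = r₁ − r₂: 0, -6, 3, -2, 6, -4, 3
d²: 0, 36, 9, 4, 36, 16, 9; Σd² = 110
ρ = 1 − 6·110/(7·48) = 1 − 660/336 = -0.964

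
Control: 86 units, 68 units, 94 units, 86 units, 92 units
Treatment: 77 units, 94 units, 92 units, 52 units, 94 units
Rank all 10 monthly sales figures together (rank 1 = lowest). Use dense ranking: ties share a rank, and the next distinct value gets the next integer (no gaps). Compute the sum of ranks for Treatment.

Sorted (ascending): 52, 68, 77, 86, 86, 92, 92, 94, 94, 94
The 2 values of 86 share dense rank 4.
The 2 values of 92 share dense rank 5.
The 3 values of 94 share dense rank 6.
Remaining distinct values take the next consecutive integers.
Treatment values → pooled ranks: 77→3, 94→6, 92→5, 52→1, 94→6
Rank sum = 3 + 6 + 5 + 1 + 6 = 21

21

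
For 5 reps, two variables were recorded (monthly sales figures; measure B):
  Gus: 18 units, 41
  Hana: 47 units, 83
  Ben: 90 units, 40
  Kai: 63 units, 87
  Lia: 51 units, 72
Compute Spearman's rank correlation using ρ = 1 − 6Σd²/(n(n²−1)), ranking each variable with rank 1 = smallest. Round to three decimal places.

-0.100

Ranks of variable 1: 1, 2, 5, 4, 3
Ranks of variable 2: 2, 4, 1, 5, 3
d = r₁ − r₂: -1, -2, 4, -1, 0
d²: 1, 4, 16, 1, 0; Σd² = 22
ρ = 1 − 6·22/(5·24) = 1 − 132/120 = -0.100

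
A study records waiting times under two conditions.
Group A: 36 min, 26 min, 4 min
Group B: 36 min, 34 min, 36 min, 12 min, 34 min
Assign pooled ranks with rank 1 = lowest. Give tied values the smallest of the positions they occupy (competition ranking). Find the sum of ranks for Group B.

22

Sorted (ascending): 4, 12, 26, 34, 34, 36, 36, 36
The 2 values of 34 occupy positions 4–5 → each gets rank 4.
The 3 values of 36 occupy positions 6–8 → each gets rank 6.
Group B values → pooled ranks: 36→6, 34→4, 36→6, 12→2, 34→4
Rank sum = 6 + 4 + 6 + 2 + 4 = 22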